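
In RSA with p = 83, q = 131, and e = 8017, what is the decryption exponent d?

φ(n) = (p−1)(q−1) = 82·130 = 10660.
Need d with 8017·d ≡ 1 (mod 10660). Apply the extended Euclidean algorithm:
10660 = 1*8017 + 2643
8017 = 3*2643 + 88
2643 = 30*88 + 3
88 = 29*3 + 1
3 = 3*1 + 0
Back-substitute:
1 = 88 − 29·3
1 = −29·2643 + 871·88
1 = 871·8017 − 2642·2643
1 = −2642·10660 + 3513·8017
So 8017·3513 ≡ 1 (mod 10660), hence d = 3513.

3513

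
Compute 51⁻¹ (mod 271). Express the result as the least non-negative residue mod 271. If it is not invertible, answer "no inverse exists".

Apply the Euclidean algorithm to 271 and 51:
271 = 5×51 + 16
51 = 3×16 + 3
16 = 5×3 + 1
3 = 3×1 + 0
The gcd is 1. Working backward:
1 = 16 − 5·3
1 = −5·51 + 16·16
1 = 16·271 − 85·51
Thus 51·(-85) ≡ 1 (mod 271); reducing, -85 mod 271 = 186.

186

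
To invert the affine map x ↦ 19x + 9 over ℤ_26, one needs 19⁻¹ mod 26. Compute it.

11

Apply the Euclidean algorithm to 26 and 19:
26 = 1*19 + 7
19 = 2*7 + 5
7 = 1*5 + 2
5 = 2*2 + 1
2 = 2*1 + 0
Since gcd(19, 26) = 1, back-substitute to write 1 as a combination:
1 = 5 − 2·2
1 = −2·7 + 3·5
1 = 3·19 − 8·7
1 = −8·26 + 11·19
So 19·11 ≡ 1 (mod 26).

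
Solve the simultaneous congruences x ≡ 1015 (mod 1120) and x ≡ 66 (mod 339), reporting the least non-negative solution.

322455

Write x = 1015 + 1120·k. Then 1120·k ≡ 66 − 1015 ≡ 68 (mod 339).
Need 1120⁻¹ mod 339. Extended Euclid on (339, 103):
339 = 3×103 + 30
103 = 3×30 + 13
30 = 2×13 + 4
13 = 3×4 + 1
4 = 4×1 + 0
Back-substitute:
1 = 13 − 3·4
1 = −3·30 + 7·13
1 = 7·103 − 24·30
1 = −24·339 + 79·103
1120⁻¹ ≡ 79 (mod 339), so k ≡ 79·68 ≡ 287 (mod 339).
x = 1015 + 1120·287 = 322455.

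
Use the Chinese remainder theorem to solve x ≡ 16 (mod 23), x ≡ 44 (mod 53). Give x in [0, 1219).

Write x = 16 + 23·k. Then 23·k ≡ 44 − 16 ≡ 28 (mod 53).
Need 23⁻¹ mod 53. Extended Euclid on (53, 23):
53 = 2·23 + 7
23 = 3·7 + 2
7 = 3·2 + 1
2 = 2·1 + 0
Back-substitute:
1 = 7 − 3·2
1 = −3·23 + 10·7
1 = 10·53 − 23·23
23⁻¹ ≡ 30 (mod 53), so k ≡ 30·28 ≡ 45 (mod 53).
x = 16 + 23·45 = 1051.

1051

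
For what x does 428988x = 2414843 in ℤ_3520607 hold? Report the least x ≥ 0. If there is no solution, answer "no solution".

First find gcd(428988, 3520607):
3520607 = 8·428988 + 88703
428988 = 4·88703 + 74176
88703 = 1·74176 + 14527
74176 = 5·14527 + 1541
14527 = 9·1541 + 658
1541 = 2·658 + 225
658 = 2·225 + 208
225 = 1·208 + 17
208 = 12·17 + 4
17 = 4·4 + 1
4 = 4·1 + 0
gcd = 1, so a unique solution mod 3520607 exists.
Back-substitute for the Bézout coefficients:
1 = 17 − 4·4
1 = −4·208 + 49·17
1 = 49·225 − 53·208
1 = −53·658 + 155·225
1 = 155·1541 − 363·658
1 = −363·14527 + 3422·1541
1 = 3422·74176 − 17473·14527
1 = −17473·88703 + 20895·74176
1 = 20895·428988 − 101053·88703
1 = −101053·3520607 + 829319·428988
So 428988·(829319) ≡ 1 (mod 3520607), giving 428988⁻¹ ≡ 829319.
x ≡ 428988⁻¹·2414843 ≡ 829319·2414843 ≡ 2534216 (mod 3520607).

2534216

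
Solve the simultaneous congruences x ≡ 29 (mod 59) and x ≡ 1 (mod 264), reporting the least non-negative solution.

265

Write x = 29 + 59·k. Then 59·k ≡ 1 − 29 ≡ 236 (mod 264).
Need 59⁻¹ mod 264. Extended Euclid on (264, 59):
264 = 4*59 + 28
59 = 2*28 + 3
28 = 9*3 + 1
3 = 3*1 + 0
Back-substitute:
1 = 28 − 9·3
1 = −9·59 + 19·28
1 = 19·264 − 85·59
59⁻¹ ≡ 179 (mod 264), so k ≡ 179·236 ≡ 4 (mod 264).
x = 29 + 59·4 = 265.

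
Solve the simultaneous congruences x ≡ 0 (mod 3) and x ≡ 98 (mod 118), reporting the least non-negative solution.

216

Write x = 0 + 3·k. Then 3·k ≡ 98 − 0 ≡ 98 (mod 118).
Need 3⁻¹ mod 118. Extended Euclid on (118, 3):
118 = 39*3 + 1
3 = 3*1 + 0
Back-substitute:
1 = 118 − 39·3
3⁻¹ ≡ 79 (mod 118), so k ≡ 79·98 ≡ 72 (mod 118).
x = 0 + 3·72 = 216.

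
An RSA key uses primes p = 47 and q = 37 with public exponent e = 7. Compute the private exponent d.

1183

φ(n) = (p−1)(q−1) = 46·36 = 1656.
Need d with 7·d ≡ 1 (mod 1656). Apply the extended Euclidean algorithm:
1656 = 236·7 + 4
7 = 1·4 + 3
4 = 1·3 + 1
3 = 3·1 + 0
Back-substitute:
1 = 4 − 3
1 = −7 + 2·4
1 = 2·1656 − 473·7
So 7·(-473) ≡ 1 (mod 1656), hence d ≡ -473 ≡ 1183 (mod 1656).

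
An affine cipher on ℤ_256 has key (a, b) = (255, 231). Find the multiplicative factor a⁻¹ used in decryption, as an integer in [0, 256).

255

Extended Euclidean algorithm:
256 = 1*255 + 1
255 = 255*1 + 0
The gcd is 1. Working backward:
1 = 256 − 255
So 255·(-1) ≡ 1 (mod 256), and -1 ≡ 255 (mod 256).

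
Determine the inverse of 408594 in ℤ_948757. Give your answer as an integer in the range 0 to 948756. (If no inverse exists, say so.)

735121

Extended Euclidean algorithm:
948757 = 2·408594 + 131569
408594 = 3·131569 + 13887
131569 = 9·13887 + 6586
13887 = 2·6586 + 715
6586 = 9·715 + 151
715 = 4·151 + 111
151 = 1·111 + 40
111 = 2·40 + 31
40 = 1·31 + 9
31 = 3·9 + 4
9 = 2·4 + 1
4 = 4·1 + 0
gcd = 1, so the inverse exists. Back-substitute:
1 = 9 − 2·4
1 = −2·31 + 7·9
1 = 7·40 − 9·31
1 = −9·111 + 25·40
1 = 25·151 − 34·111
1 = −34·715 + 161·151
1 = 161·6586 − 1483·715
1 = −1483·13887 + 3127·6586
1 = 3127·131569 − 29626·13887
1 = −29626·408594 + 92005·131569
1 = 92005·948757 − 213636·408594
Thus 408594·(-213636) ≡ 1 (mod 948757); reducing, -213636 mod 948757 = 735121.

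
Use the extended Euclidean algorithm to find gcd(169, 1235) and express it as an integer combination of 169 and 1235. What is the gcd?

Repeated division:
1235 = 7·169 + 52
169 = 3·52 + 13
52 = 4·13 + 0
gcd(169, 1235) = 13.
Back-substituting:
13 = 169 − 3·52
13 = −3·1235 + 22·169
So 13 = (-3)·1235 + (22)·169.

13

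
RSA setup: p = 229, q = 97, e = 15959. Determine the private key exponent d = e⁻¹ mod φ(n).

16871

φ(n) = (p−1)(q−1) = 228·96 = 21888.
Need d with 15959·d ≡ 1 (mod 21888). Apply the extended Euclidean algorithm:
21888 = 1*15959 + 5929
15959 = 2*5929 + 4101
5929 = 1*4101 + 1828
4101 = 2*1828 + 445
1828 = 4*445 + 48
445 = 9*48 + 13
48 = 3*13 + 9
13 = 1*9 + 4
9 = 2*4 + 1
4 = 4*1 + 0
Back-substitute:
1 = 9 − 2·4
1 = −2·13 + 3·9
1 = 3·48 − 11·13
1 = −11·445 + 102·48
1 = 102·1828 − 419·445
1 = −419·4101 + 940·1828
1 = 940·5929 − 1359·4101
1 = −1359·15959 + 3658·5929
1 = 3658·21888 − 5017·15959
So 15959·(-5017) ≡ 1 (mod 21888), hence d ≡ -5017 ≡ 16871 (mod 21888).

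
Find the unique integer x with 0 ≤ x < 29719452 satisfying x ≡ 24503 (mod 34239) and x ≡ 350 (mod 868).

20465186

Write x = 24503 + 34239·k. Then 34239·k ≡ 350 − 24503 ≡ 151 (mod 868).
Need 34239⁻¹ mod 868. Extended Euclid on (868, 387):
868 = 2×387 + 94
387 = 4×94 + 11
94 = 8×11 + 6
11 = 1×6 + 5
6 = 1×5 + 1
5 = 5×1 + 0
Back-substitute:
1 = 6 − 5
1 = −11 + 2·6
1 = 2·94 − 17·11
1 = −17·387 + 70·94
1 = 70·868 − 157·387
34239⁻¹ ≡ 711 (mod 868), so k ≡ 711·151 ≡ 597 (mod 868).
x = 24503 + 34239·597 = 20465186.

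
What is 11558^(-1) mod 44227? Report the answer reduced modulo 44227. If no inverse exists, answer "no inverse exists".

Extended Euclidean algorithm:
44227 = 3*11558 + 9553
11558 = 1*9553 + 2005
9553 = 4*2005 + 1533
2005 = 1*1533 + 472
1533 = 3*472 + 117
472 = 4*117 + 4
117 = 29*4 + 1
4 = 4*1 + 0
Since gcd(11558, 44227) = 1, back-substitute to write 1 as a combination:
1 = 117 − 29·4
1 = −29·472 + 117·117
1 = 117·1533 − 380·472
1 = −380·2005 + 497·1533
1 = 497·9553 − 2368·2005
1 = −2368·11558 + 2865·9553
1 = 2865·44227 − 10963·11558
Hence 11558⁻¹ ≡ -10963 ≡ 33264 (mod 44227).

33264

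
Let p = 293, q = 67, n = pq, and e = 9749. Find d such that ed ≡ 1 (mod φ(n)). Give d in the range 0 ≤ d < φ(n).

4349

φ(n) = (p−1)(q−1) = 292·66 = 19272.
Need d with 9749·d ≡ 1 (mod 19272). Apply the extended Euclidean algorithm:
19272 = 1·9749 + 9523
9749 = 1·9523 + 226
9523 = 42·226 + 31
226 = 7·31 + 9
31 = 3·9 + 4
9 = 2·4 + 1
4 = 4·1 + 0
Back-substitute:
1 = 9 − 2·4
1 = −2·31 + 7·9
1 = 7·226 − 51·31
1 = −51·9523 + 2149·226
1 = 2149·9749 − 2200·9523
1 = −2200·19272 + 4349·9749
So 9749·4349 ≡ 1 (mod 19272), hence d = 4349.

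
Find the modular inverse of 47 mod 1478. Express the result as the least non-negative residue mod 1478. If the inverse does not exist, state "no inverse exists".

Extended Euclidean algorithm:
1478 = 31×47 + 21
47 = 2×21 + 5
21 = 4×5 + 1
5 = 5×1 + 0
Since gcd(47, 1478) = 1, back-substitute to write 1 as a combination:
1 = 21 − 4·5
1 = −4·47 + 9·21
1 = 9·1478 − 283·47
Hence 47⁻¹ ≡ -283 ≡ 1195 (mod 1478).

1195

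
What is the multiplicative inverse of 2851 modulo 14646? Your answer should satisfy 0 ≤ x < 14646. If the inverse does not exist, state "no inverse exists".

13747

Apply the Euclidean algorithm to 14646 and 2851:
14646 = 5*2851 + 391
2851 = 7*391 + 114
391 = 3*114 + 49
114 = 2*49 + 16
49 = 3*16 + 1
16 = 16*1 + 0
gcd = 1, so the inverse exists. Back-substitute:
1 = 49 − 3·16
1 = −3·114 + 7·49
1 = 7·391 − 24·114
1 = −24·2851 + 175·391
1 = 175·14646 − 899·2851
Hence 2851⁻¹ ≡ -899 ≡ 13747 (mod 14646).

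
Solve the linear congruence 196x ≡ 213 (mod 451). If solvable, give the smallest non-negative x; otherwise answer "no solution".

First find gcd(196, 451):
451 = 2×196 + 59
196 = 3×59 + 19
59 = 3×19 + 2
19 = 9×2 + 1
2 = 2×1 + 0
gcd = 1, so a unique solution mod 451 exists.
Back-substitute for the Bézout coefficients:
1 = 19 − 9·2
1 = −9·59 + 28·19
1 = 28·196 − 93·59
1 = −93·451 + 214·196
So 196·(214) ≡ 1 (mod 451), giving 196⁻¹ ≡ 214.
x ≡ 196⁻¹·213 ≡ 214·213 ≡ 31 (mod 451).

31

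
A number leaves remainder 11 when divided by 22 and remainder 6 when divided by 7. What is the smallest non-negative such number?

55

Write x = 11 + 22·k. Then 22·k ≡ 6 − 11 ≡ 2 (mod 7).
Need 22⁻¹ mod 7. Extended Euclid on (7, 1):
7 = 7·1 + 0
22⁻¹ ≡ 1 (mod 7), so k ≡ 1·2 ≡ 2 (mod 7).
x = 11 + 22·2 = 55.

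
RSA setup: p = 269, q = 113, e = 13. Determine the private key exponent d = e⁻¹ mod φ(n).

φ(n) = (p−1)(q−1) = 268·112 = 30016.
Need d with 13·d ≡ 1 (mod 30016). Apply the extended Euclidean algorithm:
30016 = 2308×13 + 12
13 = 1×12 + 1
12 = 12×1 + 0
Back-substitute:
1 = 13 − 12
1 = −30016 + 2309·13
So 13·2309 ≡ 1 (mod 30016), hence d = 2309.

2309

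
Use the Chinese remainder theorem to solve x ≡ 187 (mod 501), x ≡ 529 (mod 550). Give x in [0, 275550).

221629

Write x = 187 + 501·k. Then 501·k ≡ 529 − 187 ≡ 342 (mod 550).
Need 501⁻¹ mod 550. Extended Euclid on (550, 501):
550 = 1×501 + 49
501 = 10×49 + 11
49 = 4×11 + 5
11 = 2×5 + 1
5 = 5×1 + 0
Back-substitute:
1 = 11 − 2·5
1 = −2·49 + 9·11
1 = 9·501 − 92·49
1 = −92·550 + 101·501
501⁻¹ ≡ 101 (mod 550), so k ≡ 101·342 ≡ 442 (mod 550).
x = 187 + 501·442 = 221629.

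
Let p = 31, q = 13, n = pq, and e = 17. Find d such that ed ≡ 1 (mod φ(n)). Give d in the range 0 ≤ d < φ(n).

233

φ(n) = (p−1)(q−1) = 30·12 = 360.
Need d with 17·d ≡ 1 (mod 360). Apply the extended Euclidean algorithm:
360 = 21*17 + 3
17 = 5*3 + 2
3 = 1*2 + 1
2 = 2*1 + 0
Back-substitute:
1 = 3 − 2
1 = −17 + 6·3
1 = 6·360 − 127·17
So 17·(-127) ≡ 1 (mod 360), hence d ≡ -127 ≡ 233 (mod 360).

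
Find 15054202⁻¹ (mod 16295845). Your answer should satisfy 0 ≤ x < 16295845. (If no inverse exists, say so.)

6996878

Apply the Euclidean algorithm to 16295845 and 15054202:
16295845 = 1*15054202 + 1241643
15054202 = 12*1241643 + 154486
1241643 = 8*154486 + 5755
154486 = 26*5755 + 4856
5755 = 1*4856 + 899
4856 = 5*899 + 361
899 = 2*361 + 177
361 = 2*177 + 7
177 = 25*7 + 2
7 = 3*2 + 1
2 = 2*1 + 0
The gcd is 1. Working backward:
1 = 7 − 3·2
1 = −3·177 + 76·7
1 = 76·361 − 155·177
1 = −155·899 + 386·361
1 = 386·4856 − 2085·899
1 = −2085·5755 + 2471·4856
1 = 2471·154486 − 66331·5755
1 = −66331·1241643 + 533119·154486
1 = 533119·15054202 − 6463759·1241643
1 = −6463759·16295845 + 6996878·15054202
So 15054202·6996878 ≡ 1 (mod 16295845).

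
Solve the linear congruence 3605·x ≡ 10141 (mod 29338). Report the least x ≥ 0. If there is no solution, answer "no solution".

First find gcd(3605, 29338):
29338 = 8*3605 + 498
3605 = 7*498 + 119
498 = 4*119 + 22
119 = 5*22 + 9
22 = 2*9 + 4
9 = 2*4 + 1
4 = 4*1 + 0
gcd = 1, so a unique solution mod 29338 exists.
Back-substitute for the Bézout coefficients:
1 = 9 − 2·4
1 = −2·22 + 5·9
1 = 5·119 − 27·22
1 = −27·498 + 113·119
1 = 113·3605 − 818·498
1 = −818·29338 + 6657·3605
So 3605·(6657) ≡ 1 (mod 29338), giving 3605⁻¹ ≡ 6657.
x ≡ 3605⁻¹·10141 ≡ 6657·10141 ≡ 1899 (mod 29338).

1899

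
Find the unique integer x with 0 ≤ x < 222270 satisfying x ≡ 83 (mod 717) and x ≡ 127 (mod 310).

30197

Write x = 83 + 717·k. Then 717·k ≡ 127 − 83 ≡ 44 (mod 310).
Need 717⁻¹ mod 310. Extended Euclid on (310, 97):
310 = 3·97 + 19
97 = 5·19 + 2
19 = 9·2 + 1
2 = 2·1 + 0
Back-substitute:
1 = 19 − 9·2
1 = −9·97 + 46·19
1 = 46·310 − 147·97
717⁻¹ ≡ 163 (mod 310), so k ≡ 163·44 ≡ 42 (mod 310).
x = 83 + 717·42 = 30197.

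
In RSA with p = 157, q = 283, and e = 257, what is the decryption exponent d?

φ(n) = (p−1)(q−1) = 156·282 = 43992.
Need d with 257·d ≡ 1 (mod 43992). Apply the extended Euclidean algorithm:
43992 = 171*257 + 45
257 = 5*45 + 32
45 = 1*32 + 13
32 = 2*13 + 6
13 = 2*6 + 1
6 = 6*1 + 0
Back-substitute:
1 = 13 − 2·6
1 = −2·32 + 5·13
1 = 5·45 − 7·32
1 = −7·257 + 40·45
1 = 40·43992 − 6847·257
So 257·(-6847) ≡ 1 (mod 43992), hence d ≡ -6847 ≡ 37145 (mod 43992).

37145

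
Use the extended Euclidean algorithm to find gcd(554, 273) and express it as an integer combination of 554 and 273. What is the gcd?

1

Euclidean algorithm:
554 = 2·273 + 8
273 = 34·8 + 1
8 = 8·1 + 0
gcd(554, 273) = 1.
Back-substituting:
1 = 273 − 34·8
1 = −34·554 + 69·273
So 1 = (-34)·554 + (69)·273.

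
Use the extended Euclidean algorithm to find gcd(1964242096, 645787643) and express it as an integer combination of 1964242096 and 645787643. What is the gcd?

1

Euclidean algorithm:
1964242096 = 3*645787643 + 26879167
645787643 = 24*26879167 + 687635
26879167 = 39*687635 + 61402
687635 = 11*61402 + 12213
61402 = 5*12213 + 337
12213 = 36*337 + 81
337 = 4*81 + 13
81 = 6*13 + 3
13 = 4*3 + 1
3 = 3*1 + 0
gcd(1964242096, 645787643) = 1.
Working backward:
1 = 13 − 4·3
1 = −4·81 + 25·13
1 = 25·337 − 104·81
1 = −104·12213 + 3769·337
1 = 3769·61402 − 18949·12213
1 = −18949·687635 + 212208·61402
1 = 212208·26879167 − 8295061·687635
1 = −8295061·645787643 + 199293672·26879167
1 = 199293672·1964242096 − 606176077·645787643
So 1 = (199293672)·1964242096 + (-606176077)·645787643.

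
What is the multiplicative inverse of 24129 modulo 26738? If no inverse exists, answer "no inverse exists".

14153

Run Euclid on (26738, 24129):
26738 = 1*24129 + 2609
24129 = 9*2609 + 648
2609 = 4*648 + 17
648 = 38*17 + 2
17 = 8*2 + 1
2 = 2*1 + 0
Since gcd(24129, 26738) = 1, back-substitute to write 1 as a combination:
1 = 17 − 8·2
1 = −8·648 + 305·17
1 = 305·2609 − 1228·648
1 = −1228·24129 + 11357·2609
1 = 11357·26738 − 12585·24129
So 24129·(-12585) ≡ 1 (mod 26738), and -12585 ≡ 14153 (mod 26738).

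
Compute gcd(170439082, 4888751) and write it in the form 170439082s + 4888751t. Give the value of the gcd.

Apply Euclid's algorithm to 170439082 and 4888751:
170439082 = 34*4888751 + 4221548
4888751 = 1*4221548 + 667203
4221548 = 6*667203 + 218330
667203 = 3*218330 + 12213
218330 = 17*12213 + 10709
12213 = 1*10709 + 1504
10709 = 7*1504 + 181
1504 = 8*181 + 56
181 = 3*56 + 13
56 = 4*13 + 4
13 = 3*4 + 1
4 = 4*1 + 0
gcd(170439082, 4888751) = 1.
Working backward:
1 = 13 − 3·4
1 = −3·56 + 13·13
1 = 13·181 − 42·56
1 = −42·1504 + 349·181
1 = 349·10709 − 2485·1504
1 = −2485·12213 + 2834·10709
1 = 2834·218330 − 50663·12213
1 = −50663·667203 + 154823·218330
1 = 154823·4221548 − 979601·667203
1 = −979601·4888751 + 1134424·4221548
1 = 1134424·170439082 − 39550017·4888751
So 1 = (1134424)·170439082 + (-39550017)·4888751.

1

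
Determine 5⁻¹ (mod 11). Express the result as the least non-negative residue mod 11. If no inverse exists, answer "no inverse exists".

9

Apply the Euclidean algorithm to 11 and 5:
11 = 2×5 + 1
5 = 5×1 + 0
The gcd is 1. Working backward:
1 = 11 − 2·5
So 5·(-2) ≡ 1 (mod 11), and -2 ≡ 9 (mod 11).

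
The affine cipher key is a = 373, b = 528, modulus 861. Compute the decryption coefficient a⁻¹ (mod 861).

277

Apply the Euclidean algorithm to 861 and 373:
861 = 2×373 + 115
373 = 3×115 + 28
115 = 4×28 + 3
28 = 9×3 + 1
3 = 3×1 + 0
Since gcd(373, 861) = 1, back-substitute to write 1 as a combination:
1 = 28 − 9·3
1 = −9·115 + 37·28
1 = 37·373 − 120·115
1 = −120·861 + 277·373
So 373·277 ≡ 1 (mod 861).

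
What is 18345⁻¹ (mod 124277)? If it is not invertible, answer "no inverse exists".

93433

Run Euclid on (124277, 18345):
124277 = 6·18345 + 14207
18345 = 1·14207 + 4138
14207 = 3·4138 + 1793
4138 = 2·1793 + 552
1793 = 3·552 + 137
552 = 4·137 + 4
137 = 34·4 + 1
4 = 4·1 + 0
Since gcd(18345, 124277) = 1, back-substitute to write 1 as a combination:
1 = 137 − 34·4
1 = −34·552 + 137·137
1 = 137·1793 − 445·552
1 = −445·4138 + 1027·1793
1 = 1027·14207 − 3526·4138
1 = −3526·18345 + 4553·14207
1 = 4553·124277 − 30844·18345
So 18345·(-30844) ≡ 1 (mod 124277), and -30844 ≡ 93433 (mod 124277).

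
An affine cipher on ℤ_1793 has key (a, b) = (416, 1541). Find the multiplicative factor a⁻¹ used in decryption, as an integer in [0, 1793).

Apply the Euclidean algorithm to 1793 and 416:
1793 = 4·416 + 129
416 = 3·129 + 29
129 = 4·29 + 13
29 = 2·13 + 3
13 = 4·3 + 1
3 = 3·1 + 0
Since gcd(416, 1793) = 1, back-substitute to write 1 as a combination:
1 = 13 − 4·3
1 = −4·29 + 9·13
1 = 9·129 − 40·29
1 = −40·416 + 129·129
1 = 129·1793 − 556·416
So 416·(-556) ≡ 1 (mod 1793), and -556 ≡ 1237 (mod 1793).

1237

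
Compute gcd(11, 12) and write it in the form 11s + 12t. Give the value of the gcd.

1

Apply Euclid's algorithm to 12 and 11:
12 = 1×11 + 1
11 = 11×1 + 0
gcd(11, 12) = 1.
Back-substituting:
1 = 12 − 11
So 1 = (1)·12 + (-1)·11.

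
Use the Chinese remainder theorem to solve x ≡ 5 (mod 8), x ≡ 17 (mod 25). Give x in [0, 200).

Write x = 5 + 8·k. Then 8·k ≡ 17 − 5 ≡ 12 (mod 25).
Need 8⁻¹ mod 25. Extended Euclid on (25, 8):
25 = 3·8 + 1
8 = 8·1 + 0
Back-substitute:
1 = 25 − 3·8
8⁻¹ ≡ 22 (mod 25), so k ≡ 22·12 ≡ 14 (mod 25).
x = 5 + 8·14 = 117.

117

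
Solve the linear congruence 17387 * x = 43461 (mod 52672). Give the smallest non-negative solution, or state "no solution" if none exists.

First find gcd(17387, 52672):
52672 = 3*17387 + 511
17387 = 34*511 + 13
511 = 39*13 + 4
13 = 3*4 + 1
4 = 4*1 + 0
gcd = 1, so a unique solution mod 52672 exists.
Back-substitute for the Bézout coefficients:
1 = 13 − 3·4
1 = −3·511 + 118·13
1 = 118·17387 − 4015·511
1 = −4015·52672 + 12163·17387
So 17387·(12163) ≡ 1 (mod 52672), giving 17387⁻¹ ≡ 12163.
x ≡ 17387⁻¹·43461 ≡ 12163·43461 ≡ 52623 (mod 52672).

52623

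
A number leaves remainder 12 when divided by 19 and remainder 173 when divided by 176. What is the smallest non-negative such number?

525

Write x = 12 + 19·k. Then 19·k ≡ 173 − 12 ≡ 161 (mod 176).
Need 19⁻¹ mod 176. Extended Euclid on (176, 19):
176 = 9×19 + 5
19 = 3×5 + 4
5 = 1×4 + 1
4 = 4×1 + 0
Back-substitute:
1 = 5 − 4
1 = −19 + 4·5
1 = 4·176 − 37·19
19⁻¹ ≡ 139 (mod 176), so k ≡ 139·161 ≡ 27 (mod 176).
x = 12 + 19·27 = 525.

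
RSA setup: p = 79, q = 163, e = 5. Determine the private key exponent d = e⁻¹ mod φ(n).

φ(n) = (p−1)(q−1) = 78·162 = 12636.
Need d with 5·d ≡ 1 (mod 12636). Apply the extended Euclidean algorithm:
12636 = 2527·5 + 1
5 = 5·1 + 0
Back-substitute:
1 = 12636 − 2527·5
So 5·(-2527) ≡ 1 (mod 12636), hence d ≡ -2527 ≡ 10109 (mod 12636).

10109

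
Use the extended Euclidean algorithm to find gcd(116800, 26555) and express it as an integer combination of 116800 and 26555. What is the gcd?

5

Euclidean algorithm:
116800 = 4·26555 + 10580
26555 = 2·10580 + 5395
10580 = 1·5395 + 5185
5395 = 1·5185 + 210
5185 = 24·210 + 145
210 = 1·145 + 65
145 = 2·65 + 15
65 = 4·15 + 5
15 = 3·5 + 0
gcd(116800, 26555) = 5.
Back-substituting:
5 = 65 − 4·15
5 = −4·145 + 9·65
5 = 9·210 − 13·145
5 = −13·5185 + 321·210
5 = 321·5395 − 334·5185
5 = −334·10580 + 655·5395
5 = 655·26555 − 1644·10580
5 = −1644·116800 + 7231·26555
So 5 = (-1644)·116800 + (7231)·26555.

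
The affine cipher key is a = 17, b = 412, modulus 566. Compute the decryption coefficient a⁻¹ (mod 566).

333

Run Euclid on (566, 17):
566 = 33*17 + 5
17 = 3*5 + 2
5 = 2*2 + 1
2 = 2*1 + 0
The gcd is 1. Working backward:
1 = 5 − 2·2
1 = −2·17 + 7·5
1 = 7·566 − 233·17
So 17·(-233) ≡ 1 (mod 566), and -233 ≡ 333 (mod 566).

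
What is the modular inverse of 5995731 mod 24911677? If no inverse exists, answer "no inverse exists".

no inverse exists

Euclidean algorithm on 24911677, 5995731:
24911677 = 4·5995731 + 928753
5995731 = 6·928753 + 423213
928753 = 2·423213 + 82327
423213 = 5·82327 + 11578
82327 = 7·11578 + 1281
11578 = 9·1281 + 49
1281 = 26·49 + 7
49 = 7·7 + 0
Since gcd = 7 > 1, 5995731 is not a unit mod 24911677.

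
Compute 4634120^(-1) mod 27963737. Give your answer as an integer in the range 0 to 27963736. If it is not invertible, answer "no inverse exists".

Run Euclid on (27963737, 4634120):
27963737 = 6×4634120 + 159017
4634120 = 29×159017 + 22627
159017 = 7×22627 + 628
22627 = 36×628 + 19
628 = 33×19 + 1
19 = 19×1 + 0
Since gcd(4634120, 27963737) = 1, back-substitute to write 1 as a combination:
1 = 628 − 33·19
1 = −33·22627 + 1189·628
1 = 1189·159017 − 8356·22627
1 = −8356·4634120 + 243513·159017
1 = 243513·27963737 − 1469434·4634120
So 4634120·(-1469434) ≡ 1 (mod 27963737), and -1469434 ≡ 26494303 (mod 27963737).

26494303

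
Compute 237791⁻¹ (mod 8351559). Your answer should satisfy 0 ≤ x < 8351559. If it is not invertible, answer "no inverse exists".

Run Euclid on (8351559, 237791):
8351559 = 35×237791 + 28874
237791 = 8×28874 + 6799
28874 = 4×6799 + 1678
6799 = 4×1678 + 87
1678 = 19×87 + 25
87 = 3×25 + 12
25 = 2×12 + 1
12 = 12×1 + 0
gcd = 1, so the inverse exists. Back-substitute:
1 = 25 − 2·12
1 = −2·87 + 7·25
1 = 7·1678 − 135·87
1 = −135·6799 + 547·1678
1 = 547·28874 − 2323·6799
1 = −2323·237791 + 19131·28874
1 = 19131·8351559 − 671908·237791
Thus 237791·(-671908) ≡ 1 (mod 8351559); reducing, -671908 mod 8351559 = 7679651.

7679651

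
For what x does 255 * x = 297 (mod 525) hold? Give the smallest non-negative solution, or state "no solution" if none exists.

no solution

gcd(255, 525):
525 = 2*255 + 15
255 = 17*15 + 0
gcd = 15, but 15 ∤ 297, so the congruence has no solution.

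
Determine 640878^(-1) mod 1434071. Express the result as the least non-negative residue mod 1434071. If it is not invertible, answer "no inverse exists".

575615

gcd(1434071, 640878) by repeated division:
1434071 = 2×640878 + 152315
640878 = 4×152315 + 31618
152315 = 4×31618 + 25843
31618 = 1×25843 + 5775
25843 = 4×5775 + 2743
5775 = 2×2743 + 289
2743 = 9×289 + 142
289 = 2×142 + 5
142 = 28×5 + 2
5 = 2×2 + 1
2 = 2×1 + 0
The gcd is 1. Working backward:
1 = 5 − 2·2
1 = −2·142 + 57·5
1 = 57·289 − 116·142
1 = −116·2743 + 1101·289
1 = 1101·5775 − 2318·2743
1 = −2318·25843 + 10373·5775
1 = 10373·31618 − 12691·25843
1 = −12691·152315 + 61137·31618
1 = 61137·640878 − 257239·152315
1 = −257239·1434071 + 575615·640878
So 640878·575615 ≡ 1 (mod 1434071).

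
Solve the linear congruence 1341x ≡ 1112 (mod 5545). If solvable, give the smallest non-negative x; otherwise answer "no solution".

First find gcd(1341, 5545):
5545 = 4·1341 + 181
1341 = 7·181 + 74
181 = 2·74 + 33
74 = 2·33 + 8
33 = 4·8 + 1
8 = 8·1 + 0
gcd = 1, so a unique solution mod 5545 exists.
Back-substitute for the Bézout coefficients:
1 = 33 − 4·8
1 = −4·74 + 9·33
1 = 9·181 − 22·74
1 = −22·1341 + 163·181
1 = 163·5545 − 674·1341
So 1341·(-674) ≡ 1 (mod 5545), giving 1341⁻¹ ≡ 4871.
x ≡ 1341⁻¹·1112 ≡ 4871·1112 ≡ 4632 (mod 5545).

4632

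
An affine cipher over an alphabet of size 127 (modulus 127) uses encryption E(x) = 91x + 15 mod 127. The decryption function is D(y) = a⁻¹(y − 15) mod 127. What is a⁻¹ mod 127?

67

Run Euclid on (127, 91):
127 = 1×91 + 36
91 = 2×36 + 19
36 = 1×19 + 17
19 = 1×17 + 2
17 = 8×2 + 1
2 = 2×1 + 0
The gcd is 1. Working backward:
1 = 17 − 8·2
1 = −8·19 + 9·17
1 = 9·36 − 17·19
1 = −17·91 + 43·36
1 = 43·127 − 60·91
So 91·(-60) ≡ 1 (mod 127), and -60 ≡ 67 (mod 127).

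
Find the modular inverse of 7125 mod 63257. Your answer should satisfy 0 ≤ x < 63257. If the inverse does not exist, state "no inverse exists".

gcd(63257, 7125) by repeated division:
63257 = 8*7125 + 6257
7125 = 1*6257 + 868
6257 = 7*868 + 181
868 = 4*181 + 144
181 = 1*144 + 37
144 = 3*37 + 33
37 = 1*33 + 4
33 = 8*4 + 1
4 = 4*1 + 0
Since gcd(7125, 63257) = 1, back-substitute to write 1 as a combination:
1 = 33 − 8·4
1 = −8·37 + 9·33
1 = 9·144 − 35·37
1 = −35·181 + 44·144
1 = 44·868 − 211·181
1 = −211·6257 + 1521·868
1 = 1521·7125 − 1732·6257
1 = −1732·63257 + 15377·7125
So 7125·15377 ≡ 1 (mod 63257).

15377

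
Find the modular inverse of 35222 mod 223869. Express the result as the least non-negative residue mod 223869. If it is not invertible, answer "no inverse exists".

170549

Run Euclid on (223869, 35222):
223869 = 6×35222 + 12537
35222 = 2×12537 + 10148
12537 = 1×10148 + 2389
10148 = 4×2389 + 592
2389 = 4×592 + 21
592 = 28×21 + 4
21 = 5×4 + 1
4 = 4×1 + 0
Since gcd(35222, 223869) = 1, back-substitute to write 1 as a combination:
1 = 21 − 5·4
1 = −5·592 + 141·21
1 = 141·2389 − 569·592
1 = −569·10148 + 2417·2389
1 = 2417·12537 − 2986·10148
1 = −2986·35222 + 8389·12537
1 = 8389·223869 − 53320·35222
So 35222·(-53320) ≡ 1 (mod 223869), and -53320 ≡ 170549 (mod 223869).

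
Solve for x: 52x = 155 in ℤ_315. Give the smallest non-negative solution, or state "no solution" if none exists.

215

First find gcd(52, 315):
315 = 6·52 + 3
52 = 17·3 + 1
3 = 3·1 + 0
gcd = 1, so a unique solution mod 315 exists.
Back-substitute for the Bézout coefficients:
1 = 52 − 17·3
1 = −17·315 + 103·52
So 52·(103) ≡ 1 (mod 315), giving 52⁻¹ ≡ 103.
x ≡ 52⁻¹·155 ≡ 103·155 ≡ 215 (mod 315).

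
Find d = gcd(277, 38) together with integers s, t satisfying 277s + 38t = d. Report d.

1

Euclidean algorithm:
277 = 7*38 + 11
38 = 3*11 + 5
11 = 2*5 + 1
5 = 5*1 + 0
gcd(277, 38) = 1.
Working backward:
1 = 11 − 2·5
1 = −2·38 + 7·11
1 = 7·277 − 51·38
So 1 = (7)·277 + (-51)·38.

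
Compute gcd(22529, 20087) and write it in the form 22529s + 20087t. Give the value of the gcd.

1

Euclidean algorithm:
22529 = 1*20087 + 2442
20087 = 8*2442 + 551
2442 = 4*551 + 238
551 = 2*238 + 75
238 = 3*75 + 13
75 = 5*13 + 10
13 = 1*10 + 3
10 = 3*3 + 1
3 = 3*1 + 0
gcd(22529, 20087) = 1.
Back-substituting:
1 = 10 − 3·3
1 = −3·13 + 4·10
1 = 4·75 − 23·13
1 = −23·238 + 73·75
1 = 73·551 − 169·238
1 = −169·2442 + 749·551
1 = 749·20087 − 6161·2442
1 = −6161·22529 + 6910·20087
So 1 = (-6161)·22529 + (6910)·20087.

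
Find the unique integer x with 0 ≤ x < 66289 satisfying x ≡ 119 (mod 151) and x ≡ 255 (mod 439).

Write x = 119 + 151·k. Then 151·k ≡ 255 − 119 ≡ 136 (mod 439).
Need 151⁻¹ mod 439. Extended Euclid on (439, 151):
439 = 2*151 + 137
151 = 1*137 + 14
137 = 9*14 + 11
14 = 1*11 + 3
11 = 3*3 + 2
3 = 1*2 + 1
2 = 2*1 + 0
Back-substitute:
1 = 3 − 2
1 = −11 + 4·3
1 = 4·14 − 5·11
1 = −5·137 + 49·14
1 = 49·151 − 54·137
1 = −54·439 + 157·151
151⁻¹ ≡ 157 (mod 439), so k ≡ 157·136 ≡ 280 (mod 439).
x = 119 + 151·280 = 42399.

42399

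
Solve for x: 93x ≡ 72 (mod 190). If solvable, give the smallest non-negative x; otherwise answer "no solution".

First find gcd(93, 190):
190 = 2×93 + 4
93 = 23×4 + 1
4 = 4×1 + 0
gcd = 1, so a unique solution mod 190 exists.
Back-substitute for the Bézout coefficients:
1 = 93 − 23·4
1 = −23·190 + 47·93
So 93·(47) ≡ 1 (mod 190), giving 93⁻¹ ≡ 47.
x ≡ 93⁻¹·72 ≡ 47·72 ≡ 154 (mod 190).

154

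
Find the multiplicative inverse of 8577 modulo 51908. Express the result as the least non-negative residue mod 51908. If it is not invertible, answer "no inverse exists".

Extended Euclidean algorithm:
51908 = 6*8577 + 446
8577 = 19*446 + 103
446 = 4*103 + 34
103 = 3*34 + 1
34 = 34*1 + 0
Since gcd(8577, 51908) = 1, back-substitute to write 1 as a combination:
1 = 103 − 3·34
1 = −3·446 + 13·103
1 = 13·8577 − 250·446
1 = −250·51908 + 1513·8577
So 8577·1513 ≡ 1 (mod 51908).

1513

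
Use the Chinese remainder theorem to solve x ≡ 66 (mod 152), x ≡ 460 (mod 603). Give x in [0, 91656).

11314

Write x = 66 + 152·k. Then 152·k ≡ 460 − 66 ≡ 394 (mod 603).
Need 152⁻¹ mod 603. Extended Euclid on (603, 152):
603 = 3·152 + 147
152 = 1·147 + 5
147 = 29·5 + 2
5 = 2·2 + 1
2 = 2·1 + 0
Back-substitute:
1 = 5 − 2·2
1 = −2·147 + 59·5
1 = 59·152 − 61·147
1 = −61·603 + 242·152
152⁻¹ ≡ 242 (mod 603), so k ≡ 242·394 ≡ 74 (mod 603).
x = 66 + 152·74 = 11314.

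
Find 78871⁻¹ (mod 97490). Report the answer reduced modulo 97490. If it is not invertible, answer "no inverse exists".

Run Euclid on (97490, 78871):
97490 = 1×78871 + 18619
78871 = 4×18619 + 4395
18619 = 4×4395 + 1039
4395 = 4×1039 + 239
1039 = 4×239 + 83
239 = 2×83 + 73
83 = 1×73 + 10
73 = 7×10 + 3
10 = 3×3 + 1
3 = 3×1 + 0
The gcd is 1. Working backward:
1 = 10 − 3·3
1 = −3·73 + 22·10
1 = 22·83 − 25·73
1 = −25·239 + 72·83
1 = 72·1039 − 313·239
1 = −313·4395 + 1324·1039
1 = 1324·18619 − 5609·4395
1 = −5609·78871 + 23760·18619
1 = 23760·97490 − 29369·78871
Hence 78871⁻¹ ≡ -29369 ≡ 68121 (mod 97490).

68121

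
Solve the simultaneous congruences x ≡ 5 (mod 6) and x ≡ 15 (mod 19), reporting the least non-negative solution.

Write x = 5 + 6·k. Then 6·k ≡ 15 − 5 ≡ 10 (mod 19).
Need 6⁻¹ mod 19. Extended Euclid on (19, 6):
19 = 3*6 + 1
6 = 6*1 + 0
Back-substitute:
1 = 19 − 3·6
6⁻¹ ≡ 16 (mod 19), so k ≡ 16·10 ≡ 8 (mod 19).
x = 5 + 6·8 = 53.

53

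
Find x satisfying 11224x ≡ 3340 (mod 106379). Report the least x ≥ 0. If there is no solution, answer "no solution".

First find gcd(11224, 106379):
106379 = 9*11224 + 5363
11224 = 2*5363 + 498
5363 = 10*498 + 383
498 = 1*383 + 115
383 = 3*115 + 38
115 = 3*38 + 1
38 = 38*1 + 0
gcd = 1, so a unique solution mod 106379 exists.
Back-substitute for the Bézout coefficients:
1 = 115 − 3·38
1 = −3·383 + 10·115
1 = 10·498 − 13·383
1 = −13·5363 + 140·498
1 = 140·11224 − 293·5363
1 = −293·106379 + 2777·11224
So 11224·(2777) ≡ 1 (mod 106379), giving 11224⁻¹ ≡ 2777.
x ≡ 11224⁻¹·3340 ≡ 2777·3340 ≡ 20207 (mod 106379).

20207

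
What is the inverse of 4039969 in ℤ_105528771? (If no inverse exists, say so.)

Extended Euclidean algorithm:
105528771 = 26*4039969 + 489577
4039969 = 8*489577 + 123353
489577 = 3*123353 + 119518
123353 = 1*119518 + 3835
119518 = 31*3835 + 633
3835 = 6*633 + 37
633 = 17*37 + 4
37 = 9*4 + 1
4 = 4*1 + 0
The gcd is 1. Working backward:
1 = 37 − 9·4
1 = −9·633 + 154·37
1 = 154·3835 − 933·633
1 = −933·119518 + 29077·3835
1 = 29077·123353 − 30010·119518
1 = −30010·489577 + 119107·123353
1 = 119107·4039969 − 982866·489577
1 = −982866·105528771 + 25673623·4039969
So 4039969·25673623 ≡ 1 (mod 105528771).

25673623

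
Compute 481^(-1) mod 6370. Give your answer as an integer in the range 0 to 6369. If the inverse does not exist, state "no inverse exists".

Euclidean algorithm on 6370, 481:
6370 = 13*481 + 117
481 = 4*117 + 13
117 = 9*13 + 0
gcd(481, 6370) = 13 ≠ 1, so 481 has no multiplicative inverse modulo 6370.

no inverse exists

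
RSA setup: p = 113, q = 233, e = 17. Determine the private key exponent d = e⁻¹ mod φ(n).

3057

φ(n) = (p−1)(q−1) = 112·232 = 25984.
Need d with 17·d ≡ 1 (mod 25984). Apply the extended Euclidean algorithm:
25984 = 1528×17 + 8
17 = 2×8 + 1
8 = 8×1 + 0
Back-substitute:
1 = 17 − 2·8
1 = −2·25984 + 3057·17
So 17·3057 ≡ 1 (mod 25984), hence d = 3057.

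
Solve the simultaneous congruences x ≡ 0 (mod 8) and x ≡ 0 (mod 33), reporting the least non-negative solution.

Write x = 0 + 8·k. Then 8·k ≡ 0 − 0 ≡ 0 (mod 33).
Need 8⁻¹ mod 33. Extended Euclid on (33, 8):
33 = 4*8 + 1
8 = 8*1 + 0
Back-substitute:
1 = 33 − 4·8
8⁻¹ ≡ 29 (mod 33), so k ≡ 29·0 ≡ 0 (mod 33).
x = 0 + 8·0 = 0.

0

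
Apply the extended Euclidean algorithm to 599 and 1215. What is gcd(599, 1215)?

Apply Euclid's algorithm to 1215 and 599:
1215 = 2*599 + 17
599 = 35*17 + 4
17 = 4*4 + 1
4 = 4*1 + 0
gcd(599, 1215) = 1.
Express as a combination:
1 = 17 − 4·4
1 = −4·599 + 141·17
1 = 141·1215 − 286·599
So 1 = (141)·1215 + (-286)·599.

1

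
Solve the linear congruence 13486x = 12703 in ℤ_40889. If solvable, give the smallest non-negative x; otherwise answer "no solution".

First find gcd(13486, 40889):
40889 = 3×13486 + 431
13486 = 31×431 + 125
431 = 3×125 + 56
125 = 2×56 + 13
56 = 4×13 + 4
13 = 3×4 + 1
4 = 4×1 + 0
gcd = 1, so a unique solution mod 40889 exists.
Back-substitute for the Bézout coefficients:
1 = 13 − 3·4
1 = −3·56 + 13·13
1 = 13·125 − 29·56
1 = −29·431 + 100·125
1 = 100·13486 − 3129·431
1 = −3129·40889 + 9487·13486
So 13486·(9487) ≡ 1 (mod 40889), giving 13486⁻¹ ≡ 9487.
x ≡ 13486⁻¹·12703 ≡ 9487·12703 ≡ 13478 (mod 40889).

13478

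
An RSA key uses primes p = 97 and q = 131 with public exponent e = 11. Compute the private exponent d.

10211

φ(n) = (p−1)(q−1) = 96·130 = 12480.
Need d with 11·d ≡ 1 (mod 12480). Apply the extended Euclidean algorithm:
12480 = 1134×11 + 6
11 = 1×6 + 5
6 = 1×5 + 1
5 = 5×1 + 0
Back-substitute:
1 = 6 − 5
1 = −11 + 2·6
1 = 2·12480 − 2269·11
So 11·(-2269) ≡ 1 (mod 12480), hence d ≡ -2269 ≡ 10211 (mod 12480).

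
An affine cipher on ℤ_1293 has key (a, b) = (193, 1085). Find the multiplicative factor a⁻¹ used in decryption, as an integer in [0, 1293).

67

Run Euclid on (1293, 193):
1293 = 6×193 + 135
193 = 1×135 + 58
135 = 2×58 + 19
58 = 3×19 + 1
19 = 19×1 + 0
Since gcd(193, 1293) = 1, back-substitute to write 1 as a combination:
1 = 58 − 3·19
1 = −3·135 + 7·58
1 = 7·193 − 10·135
1 = −10·1293 + 67·193
So 193·67 ≡ 1 (mod 1293).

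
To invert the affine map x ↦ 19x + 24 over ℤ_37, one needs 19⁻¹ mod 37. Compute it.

2

Run Euclid on (37, 19):
37 = 1·19 + 18
19 = 1·18 + 1
18 = 18·1 + 0
Since gcd(19, 37) = 1, back-substitute to write 1 as a combination:
1 = 19 − 18
1 = −37 + 2·19
So 19·2 ≡ 1 (mod 37).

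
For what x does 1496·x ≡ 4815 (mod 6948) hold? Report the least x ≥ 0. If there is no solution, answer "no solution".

gcd(1496, 6948):
6948 = 4*1496 + 964
1496 = 1*964 + 532
964 = 1*532 + 432
532 = 1*432 + 100
432 = 4*100 + 32
100 = 3*32 + 4
32 = 8*4 + 0
gcd = 4, but 4 ∤ 4815, so the congruence has no solution.

no solution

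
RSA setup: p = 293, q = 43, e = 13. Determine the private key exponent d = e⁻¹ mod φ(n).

φ(n) = (p−1)(q−1) = 292·42 = 12264.
Need d with 13·d ≡ 1 (mod 12264). Apply the extended Euclidean algorithm:
12264 = 943·13 + 5
13 = 2·5 + 3
5 = 1·3 + 2
3 = 1·2 + 1
2 = 2·1 + 0
Back-substitute:
1 = 3 − 2
1 = −5 + 2·3
1 = 2·13 − 5·5
1 = −5·12264 + 4717·13
So 13·4717 ≡ 1 (mod 12264), hence d = 4717.

4717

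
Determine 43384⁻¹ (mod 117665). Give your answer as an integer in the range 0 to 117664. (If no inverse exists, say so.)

gcd(117665, 43384) by repeated division:
117665 = 2*43384 + 30897
43384 = 1*30897 + 12487
30897 = 2*12487 + 5923
12487 = 2*5923 + 641
5923 = 9*641 + 154
641 = 4*154 + 25
154 = 6*25 + 4
25 = 6*4 + 1
4 = 4*1 + 0
gcd = 1, so the inverse exists. Back-substitute:
1 = 25 − 6·4
1 = −6·154 + 37·25
1 = 37·641 − 154·154
1 = −154·5923 + 1423·641
1 = 1423·12487 − 3000·5923
1 = −3000·30897 + 7423·12487
1 = 7423·43384 − 10423·30897
1 = −10423·117665 + 28269·43384
So 43384·28269 ≡ 1 (mod 117665).

28269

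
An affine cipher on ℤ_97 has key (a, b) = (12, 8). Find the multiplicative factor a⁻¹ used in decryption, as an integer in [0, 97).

gcd(97, 12) by repeated division:
97 = 8·12 + 1
12 = 12·1 + 0
The gcd is 1. Working backward:
1 = 97 − 8·12
Hence 12⁻¹ ≡ -8 ≡ 89 (mod 97).

89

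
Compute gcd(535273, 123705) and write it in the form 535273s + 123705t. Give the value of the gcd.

Apply Euclid's algorithm to 535273 and 123705:
535273 = 4*123705 + 40453
123705 = 3*40453 + 2346
40453 = 17*2346 + 571
2346 = 4*571 + 62
571 = 9*62 + 13
62 = 4*13 + 10
13 = 1*10 + 3
10 = 3*3 + 1
3 = 3*1 + 0
gcd(535273, 123705) = 1.
Working backward:
1 = 10 − 3·3
1 = −3·13 + 4·10
1 = 4·62 − 19·13
1 = −19·571 + 175·62
1 = 175·2346 − 719·571
1 = −719·40453 + 12398·2346
1 = 12398·123705 − 37913·40453
1 = −37913·535273 + 164050·123705
So 1 = (-37913)·535273 + (164050)·123705.

1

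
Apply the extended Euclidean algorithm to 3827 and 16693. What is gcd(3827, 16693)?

1

Euclidean algorithm:
16693 = 4·3827 + 1385
3827 = 2·1385 + 1057
1385 = 1·1057 + 328
1057 = 3·328 + 73
328 = 4·73 + 36
73 = 2·36 + 1
36 = 36·1 + 0
gcd(3827, 16693) = 1.
Working backward:
1 = 73 − 2·36
1 = −2·328 + 9·73
1 = 9·1057 − 29·328
1 = −29·1385 + 38·1057
1 = 38·3827 − 105·1385
1 = −105·16693 + 458·3827
So 1 = (-105)·16693 + (458)·3827.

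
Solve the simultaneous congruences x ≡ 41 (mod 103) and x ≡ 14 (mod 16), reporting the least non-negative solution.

350

Write x = 41 + 103·k. Then 103·k ≡ 14 − 41 ≡ 5 (mod 16).
Need 103⁻¹ mod 16. Extended Euclid on (16, 7):
16 = 2*7 + 2
7 = 3*2 + 1
2 = 2*1 + 0
Back-substitute:
1 = 7 − 3·2
1 = −3·16 + 7·7
103⁻¹ ≡ 7 (mod 16), so k ≡ 7·5 ≡ 3 (mod 16).
x = 41 + 103·3 = 350.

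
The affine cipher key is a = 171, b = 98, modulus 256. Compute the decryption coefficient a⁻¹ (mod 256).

3

gcd(256, 171) by repeated division:
256 = 1·171 + 85
171 = 2·85 + 1
85 = 85·1 + 0
The gcd is 1. Working backward:
1 = 171 − 2·85
1 = −2·256 + 3·171
So 171·3 ≡ 1 (mod 256).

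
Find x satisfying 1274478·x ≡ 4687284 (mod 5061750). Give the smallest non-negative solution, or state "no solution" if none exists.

First find gcd(1274478, 5061750):
5061750 = 3*1274478 + 1238316
1274478 = 1*1238316 + 36162
1238316 = 34*36162 + 8808
36162 = 4*8808 + 930
8808 = 9*930 + 438
930 = 2*438 + 54
438 = 8*54 + 6
54 = 9*6 + 0
gcd = 6 and 6 | 4687284, so solutions exist. Divide through by 6: 212413x ≡ 781214 (mod 843625).
Now find 212413⁻¹ mod 843625:
843625 = 3·212413 + 206386
212413 = 1·206386 + 6027
206386 = 34·6027 + 1468
6027 = 4·1468 + 155
1468 = 9·155 + 73
155 = 2·73 + 9
73 = 8·9 + 1
9 = 9·1 + 0
Back-substitute:
1 = 73 − 8·9
1 = −8·155 + 17·73
1 = 17·1468 − 161·155
1 = −161·6027 + 661·1468
1 = 661·206386 − 22635·6027
1 = −22635·212413 + 23296·206386
1 = 23296·843625 − 92523·212413
So 212413·(-92523) ≡ 1 (mod 843625), i.e. 212413⁻¹ ≡ 751102.
Then x ≡ 751102·781214 ≡ 683453 (mod 843625); the smallest non-negative solution is x = 683453.

683453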